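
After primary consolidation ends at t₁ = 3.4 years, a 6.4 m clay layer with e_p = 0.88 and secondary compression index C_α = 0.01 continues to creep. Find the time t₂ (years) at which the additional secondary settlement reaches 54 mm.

t₂ ≈ 131 years

S_s = C_α·H/(1+e_p)·log₁₀(t₂/t₁) ⇒ log₁₀(t₂/t₁) = S_s·(1+e_p)/(C_α·H).
log₁₀(t₂/t₁) = 0.054 × (1+0.88) / (0.01×6.4) = 1.586
t₂ = t₁ × 10^1.586 = 3.4 × 38.57 = 131.1 years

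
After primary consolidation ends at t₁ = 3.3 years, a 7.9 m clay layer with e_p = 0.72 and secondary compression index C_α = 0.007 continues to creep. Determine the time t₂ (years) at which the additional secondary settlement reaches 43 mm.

S_s = C_α·H/(1+e_p)·log₁₀(t₂/t₁) ⇒ log₁₀(t₂/t₁) = S_s·(1+e_p)/(C_α·H).
log₁₀(t₂/t₁) = 0.043 × (1+0.72) / (0.007×7.9) = 1.337
t₂ = t₁ × 10^1.337 = 3.3 × 21.75 = 71.77 years

t₂ ≈ 71.8 years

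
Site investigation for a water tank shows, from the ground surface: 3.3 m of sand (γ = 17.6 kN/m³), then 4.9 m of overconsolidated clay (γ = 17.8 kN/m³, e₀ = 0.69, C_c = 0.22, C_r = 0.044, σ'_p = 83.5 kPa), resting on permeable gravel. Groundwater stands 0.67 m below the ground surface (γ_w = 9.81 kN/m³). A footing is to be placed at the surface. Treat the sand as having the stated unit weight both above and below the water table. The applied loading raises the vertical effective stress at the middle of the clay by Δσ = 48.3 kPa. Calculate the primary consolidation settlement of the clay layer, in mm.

S_c ≈ 76.8 mm

Mid-depth of clay below the ground surface: z = 3.3 + 4.9/2 = 5.75 m.
Total vertical stress at mid-clay: σ_v = 17.6×3.3 + 17.8×2.45 = 101.69 kPa.
Pore pressure: u = 9.81×(5.75 − 0.67) = 49.835 kPa.
Initial effective stress: σ'_0 = σ_v − u = 101.69 − 49.835 = 51.855 kPa.
Final effective stress: σ'_f = 51.855 + 48.3 = 100.16 kPa.
σ'_f = 100.16 > σ'_p = 83.5 kPa, so the stress path crosses the preconsolidation pressure — recompression up to σ'_p, then virgin compression beyond:
S_c = H/(1+e₀)·[C_r·log₁₀(σ'_p/σ'_0) + C_c·log₁₀(σ'_f/σ'_p)]
    = 4.9/1.69 × [0.044×log₁₀(83.5/51.855) + 0.22×log₁₀(100.16/83.5)]
    = 2.8994 × [0.0091034 + 0.017382] = 0.07679 m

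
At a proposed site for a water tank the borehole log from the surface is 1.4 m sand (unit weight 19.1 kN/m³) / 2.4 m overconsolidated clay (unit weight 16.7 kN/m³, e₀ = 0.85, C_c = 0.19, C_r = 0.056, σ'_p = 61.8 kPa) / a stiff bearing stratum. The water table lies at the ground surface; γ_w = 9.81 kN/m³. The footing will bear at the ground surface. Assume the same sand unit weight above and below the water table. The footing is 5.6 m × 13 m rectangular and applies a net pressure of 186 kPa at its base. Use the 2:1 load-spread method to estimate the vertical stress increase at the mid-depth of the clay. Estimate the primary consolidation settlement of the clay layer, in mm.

Mid-depth of clay below the ground surface: z = 1.4 + 2.4/2 = 2.6 m.
Total vertical stress at mid-clay: σ_v = 19.1×1.4 + 16.7×1.2 = 46.78 kPa.
Pore pressure: u = 9.81×(2.6 − 0) = 25.506 kPa.
Initial effective stress: σ'_0 = σ_v − u = 46.78 − 25.506 = 21.274 kPa.
Stress increase at mid-clay by the 2:1 spreading method:
Δσ = qBL/((B+z)(L+z)) = 186×5.6×13/((5.6+2.6)(13+2.6)) = 105.85 kPa
Final effective stress: σ'_f = 21.274 + 105.85 = 127.12 kPa.
σ'_f = 127.12 > σ'_p = 61.8 kPa, so the stress path crosses the preconsolidation pressure — recompression up to σ'_p, then virgin compression beyond:
S_c = H/(1+e₀)·[C_r·log₁₀(σ'_p/σ'_0) + C_c·log₁₀(σ'_f/σ'_p)]
    = 2.4/1.85 × [0.056×log₁₀(61.8/21.274) + 0.19×log₁₀(127.12/61.8)]
    = 1.2973 × [0.025936 + 0.059513] = 0.1109 m

S_c ≈ 111 mm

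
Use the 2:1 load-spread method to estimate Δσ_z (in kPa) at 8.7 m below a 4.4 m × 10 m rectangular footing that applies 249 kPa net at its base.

By the 2:1 method the load spreads at 1 horizontal : 2 vertical, so at depth z the loaded area has grown by z in each plan dimension:
Δσ = qBL/((B+z)(L+z)) = 249×4.4×10/((4.4+8.7)(10+8.7)) = 44.724 kPa

Δσ_z ≈ 44.7 kPa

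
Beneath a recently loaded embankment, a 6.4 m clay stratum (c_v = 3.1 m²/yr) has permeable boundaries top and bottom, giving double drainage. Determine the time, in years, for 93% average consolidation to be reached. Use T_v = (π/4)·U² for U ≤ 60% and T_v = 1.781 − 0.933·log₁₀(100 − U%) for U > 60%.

t ≈ 3.28 years

Drainage path length: H_d = H/2 = 3.2 m (double drainage).
U > 60%: T_v = 1.781 − 0.933·log₁₀(100 − 93) = 0.99252.
t = T_v·H_d²/c_v = 0.99252×3.2²/3.1 = 3.279 years.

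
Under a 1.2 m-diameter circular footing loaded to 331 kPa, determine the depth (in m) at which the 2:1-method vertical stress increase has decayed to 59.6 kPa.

2:1 spreading — at depth z the loaded area has grown by z in each plan dimension:
qD²/(D+z)² = Δσ_z ⇒ z = D(√(q/Δσ_z) − 1) = 1.2×(√(331/59.6) − 1) = 1.628 m

z ≈ 1.63 m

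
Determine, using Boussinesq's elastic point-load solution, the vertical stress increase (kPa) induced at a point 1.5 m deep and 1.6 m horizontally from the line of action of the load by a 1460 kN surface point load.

Δσ_z ≈ 46.4 kPa

Boussinesq vertical stress below a point load on an elastic half-space:
Δσ_z = 3P/(2πz²) · [1 + (r/z)²]^(−5/2)
r/z = 1.6/1.5 = 1.0667; [1+(r/z)²]^(−5/2) = 0.14966.
Δσ_z = 3×1460/(2π×1.5²) × 0.14966 = 309.82 × 0.14966 = 46.37 kPa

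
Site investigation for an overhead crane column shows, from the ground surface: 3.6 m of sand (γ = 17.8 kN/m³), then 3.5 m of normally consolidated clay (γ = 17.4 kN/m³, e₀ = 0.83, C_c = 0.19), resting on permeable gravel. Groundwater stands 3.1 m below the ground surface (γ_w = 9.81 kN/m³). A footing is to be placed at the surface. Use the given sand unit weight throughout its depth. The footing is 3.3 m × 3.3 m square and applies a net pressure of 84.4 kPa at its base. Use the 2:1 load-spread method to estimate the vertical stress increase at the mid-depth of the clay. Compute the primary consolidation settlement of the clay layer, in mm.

S_c ≈ 24.7 mm

Mid-depth of clay below the ground surface: z = 3.6 + 3.5/2 = 5.35 m.
Total vertical stress at mid-clay: σ_v = 17.8×3.6 + 17.4×1.75 = 94.53 kPa.
Pore pressure: u = 9.81×(5.35 − 3.1) = 22.073 kPa.
Initial effective stress: σ'_0 = σ_v − u = 94.53 − 22.073 = 72.457 kPa.
Stress increase at mid-clay by the 2:1 spreading method:
Δσ = qBL/((B+z)(L+z)) = 84.4×3.3×3.3/((3.3+5.35)(3.3+5.35)) = 12.284 kPa
Final effective stress: σ'_f = σ'_0 + Δσ = 72.457 + 12.284 = 84.741 kPa.
Normally consolidated clay, so the full stress increment lies on the virgin compression line:
S_c = C_c·H/(1+e₀)·log₁₀(σ'_f/σ'_0) = 0.19×3.5/(1+0.83)×log₁₀(84.741/72.457)
    = 0.36339 × 0.068013 = 0.02472 m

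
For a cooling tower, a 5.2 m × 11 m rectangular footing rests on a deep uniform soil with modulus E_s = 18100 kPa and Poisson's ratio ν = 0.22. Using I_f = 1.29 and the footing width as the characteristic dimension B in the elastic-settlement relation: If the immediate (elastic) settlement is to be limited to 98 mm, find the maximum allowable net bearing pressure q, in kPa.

q ≈ 278 kPa

S_e = q·B·(1−ν²)/E_s · I_f  ⇒  q = S_e·E_s / (B·(1−ν²)·I_f).
q = 0.098 × 18100 / (5.2 × 0.9516 × 1.29) = 277.9 kPa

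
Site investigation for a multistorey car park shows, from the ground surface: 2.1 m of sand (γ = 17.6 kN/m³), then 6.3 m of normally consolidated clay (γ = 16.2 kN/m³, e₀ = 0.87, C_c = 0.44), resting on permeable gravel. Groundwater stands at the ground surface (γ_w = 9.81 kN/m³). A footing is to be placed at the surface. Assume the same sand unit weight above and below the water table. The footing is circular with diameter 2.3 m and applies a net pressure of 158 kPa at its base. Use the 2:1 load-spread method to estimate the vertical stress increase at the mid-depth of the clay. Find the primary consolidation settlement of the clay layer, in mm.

Mid-depth of clay below the ground surface: z = 2.1 + 6.3/2 = 5.25 m.
Total vertical stress at mid-clay: σ_v = 17.6×2.1 + 16.2×3.15 = 87.99 kPa.
Pore pressure: u = 9.81×(5.25 − 0) = 51.503 kPa.
Initial effective stress: σ'_0 = σ_v − u = 87.99 − 51.503 = 36.487 kPa.
Stress increase at mid-clay by the 2:1 spreading method:
Δσ ≈ qD²/(D+z)² = 158×2.3²/(2.3+5.25)² = 14.663 kPa
Final effective stress: σ'_f = σ'_0 + Δσ = 36.487 + 14.663 = 51.15 kPa.
Normally consolidated clay, so the full stress increment lies on the virgin compression line:
S_c = C_c·H/(1+e₀)·log₁₀(σ'_f/σ'_0) = 0.44×6.3/(1+0.87)×log₁₀(51.15/36.487)
    = 1.4824 × 0.14671 = 0.2175 m

S_c ≈ 217 mm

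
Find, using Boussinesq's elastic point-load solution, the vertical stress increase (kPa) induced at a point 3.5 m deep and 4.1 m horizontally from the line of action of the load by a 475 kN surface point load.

Δσ_z ≈ 2.14 kPa

Boussinesq vertical stress below a point load on an elastic half-space:
Δσ_z = 3P/(2πz²) · [1 + (r/z)²]^(−5/2)
r/z = 4.1/3.5 = 1.1714; [1+(r/z)²]^(−5/2) = 0.11537.
Δσ_z = 3×475/(2π×3.5²) × 0.11537 = 18.514 × 0.11537 = 2.136 kPa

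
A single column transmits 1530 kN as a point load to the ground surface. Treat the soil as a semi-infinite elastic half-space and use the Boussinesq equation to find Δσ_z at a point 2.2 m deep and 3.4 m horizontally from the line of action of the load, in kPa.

Boussinesq vertical stress below a point load on an elastic half-space:
Δσ_z = 3P/(2πz²) · [1 + (r/z)²]^(−5/2)
r/z = 3.4/2.2 = 1.5455; [1+(r/z)²]^(−5/2) = 0.047316.
Δσ_z = 3×1530/(2π×2.2²) × 0.047316 = 150.93 × 0.047316 = 7.141 kPa

Δσ_z ≈ 7.14 kPa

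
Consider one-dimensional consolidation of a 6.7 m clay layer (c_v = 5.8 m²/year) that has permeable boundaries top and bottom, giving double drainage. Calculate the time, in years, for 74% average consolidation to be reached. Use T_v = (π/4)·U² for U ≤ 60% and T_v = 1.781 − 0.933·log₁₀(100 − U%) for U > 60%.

t ≈ 0.892 years

Drainage path length: H_d = H/2 = 3.35 m (double drainage).
U > 60%: T_v = 1.781 − 0.933·log₁₀(100 − 74) = 0.46083.
t = T_v·H_d²/c_v = 0.46083×3.35²/5.8 = 0.8917 years.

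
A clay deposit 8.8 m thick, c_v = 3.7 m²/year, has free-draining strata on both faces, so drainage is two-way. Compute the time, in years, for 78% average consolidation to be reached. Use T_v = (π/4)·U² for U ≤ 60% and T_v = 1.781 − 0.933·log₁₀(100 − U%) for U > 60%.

Drainage path length: H_d = H/2 = 4.4 m (double drainage).
U > 60%: T_v = 1.781 − 0.933·log₁₀(100 − 78) = 0.52852.
t = T_v·H_d²/c_v = 0.52852×4.4²/3.7 = 2.765 years.

t ≈ 2.77 years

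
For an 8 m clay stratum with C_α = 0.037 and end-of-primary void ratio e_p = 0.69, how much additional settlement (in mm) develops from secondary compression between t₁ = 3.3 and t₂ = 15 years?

S_s ≈ 115 mm

Secondary compression: S_s = C_α·H/(1+e_p)·log₁₀(t₂/t₁)
S_s = 0.037×8/(1+0.69)×log₁₀(15/3.3)
    = 0.1751 × 0.6576 = 0.1152 m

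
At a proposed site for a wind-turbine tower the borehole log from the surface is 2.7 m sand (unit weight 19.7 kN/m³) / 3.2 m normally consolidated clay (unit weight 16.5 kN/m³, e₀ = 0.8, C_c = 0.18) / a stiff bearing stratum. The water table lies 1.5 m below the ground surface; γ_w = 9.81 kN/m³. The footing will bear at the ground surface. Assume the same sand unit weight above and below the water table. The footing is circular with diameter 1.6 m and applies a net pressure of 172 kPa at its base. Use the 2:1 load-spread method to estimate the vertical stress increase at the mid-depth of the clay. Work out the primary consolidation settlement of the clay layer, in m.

Mid-depth of clay below the ground surface: z = 2.7 + 3.2/2 = 4.3 m.
Total vertical stress at mid-clay: σ_v = 19.7×2.7 + 16.5×1.6 = 79.59 kPa.
Pore pressure: u = 9.81×(4.3 − 1.5) = 27.468 kPa.
Initial effective stress: σ'_0 = σ_v − u = 79.59 − 27.468 = 52.122 kPa.
Stress increase at mid-clay by the 2:1 spreading method:
Δσ ≈ qD²/(D+z)² = 172×1.6²/(1.6+4.3)² = 12.649 kPa
Final effective stress: σ'_f = σ'_0 + Δσ = 52.122 + 12.649 = 64.771 kPa.
Normally consolidated clay, so the full stress increment lies on the virgin compression line:
S_c = C_c·H/(1+e₀)·log₁₀(σ'_f/σ'_0) = 0.18×3.2/(1+0.8)×log₁₀(64.771/52.122)
    = 0.32 × 0.09436 = 0.0302 m

S_c ≈ 0.0302 m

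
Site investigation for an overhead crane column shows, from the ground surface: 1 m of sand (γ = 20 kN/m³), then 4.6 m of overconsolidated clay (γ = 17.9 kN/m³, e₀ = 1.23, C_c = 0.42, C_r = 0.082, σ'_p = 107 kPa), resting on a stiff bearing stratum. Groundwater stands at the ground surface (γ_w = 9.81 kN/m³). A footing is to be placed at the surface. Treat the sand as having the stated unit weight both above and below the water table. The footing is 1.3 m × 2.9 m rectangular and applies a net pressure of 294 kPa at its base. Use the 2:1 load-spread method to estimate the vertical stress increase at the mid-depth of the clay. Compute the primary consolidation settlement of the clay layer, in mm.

Mid-depth of clay below the ground surface: z = 1 + 4.6/2 = 3.3 m.
Total vertical stress at mid-clay: σ_v = 20×1 + 17.9×2.3 = 61.17 kPa.
Pore pressure: u = 9.81×(3.3 − 0) = 32.373 kPa.
Initial effective stress: σ'_0 = σ_v − u = 61.17 − 32.373 = 28.797 kPa.
Stress increase at mid-clay by the 2:1 spreading method:
Δσ = qBL/((B+z)(L+z)) = 294×1.3×2.9/((1.3+3.3)(2.9+3.3)) = 38.863 kPa
Final effective stress: σ'_f = 28.797 + 38.863 = 67.66 kPa.
σ'_f = 67.66 ≤ σ'_p = 107 kPa, so the clay remains overconsolidated and only the recompression index applies:
S_c = C_r·H/(1+e₀)·log₁₀(σ'_f/σ'_0) = 0.082×4.6/2.23×log₁₀(67.66/28.797)
    = 0.16915 × 0.37098 = 0.06275 m

S_c ≈ 62.8 mm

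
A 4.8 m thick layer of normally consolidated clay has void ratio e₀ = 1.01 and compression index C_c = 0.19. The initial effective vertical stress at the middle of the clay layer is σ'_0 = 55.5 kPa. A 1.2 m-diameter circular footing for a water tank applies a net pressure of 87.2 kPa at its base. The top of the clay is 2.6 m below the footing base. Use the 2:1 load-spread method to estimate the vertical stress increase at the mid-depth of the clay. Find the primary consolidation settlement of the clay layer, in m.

Mid-depth of clay below the footing base: z = 2.6 + 4.8/2 = 5 m.
Stress increase at mid-clay by the 2:1 spreading method:
Δσ ≈ qD²/(D+z)² = 87.2×1.2²/(1.2+5)² = 3.2666 kPa
Final effective stress: σ'_f = σ'_0 + Δσ = 55.5 + 3.2666 = 58.767 kPa.
Normally consolidated clay, so the full stress increment lies on the virgin compression line:
S_c = C_c·H/(1+e₀)·log₁₀(σ'_f/σ'_0) = 0.19×4.8/(1+1.01)×log₁₀(58.767/55.5)
    = 0.45373 × 0.024841 = 0.01127 m

S_c ≈ 0.0113 m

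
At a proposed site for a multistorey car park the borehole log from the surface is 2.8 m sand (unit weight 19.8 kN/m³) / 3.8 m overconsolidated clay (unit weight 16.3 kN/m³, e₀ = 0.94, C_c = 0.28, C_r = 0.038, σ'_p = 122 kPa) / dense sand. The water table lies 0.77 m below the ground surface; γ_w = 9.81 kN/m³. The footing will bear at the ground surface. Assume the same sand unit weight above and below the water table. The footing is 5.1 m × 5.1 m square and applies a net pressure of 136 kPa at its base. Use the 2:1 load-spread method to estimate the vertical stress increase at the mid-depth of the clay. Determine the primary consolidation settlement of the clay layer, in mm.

S_c ≈ 18.5 mm

Mid-depth of clay below the ground surface: z = 2.8 + 3.8/2 = 4.7 m.
Total vertical stress at mid-clay: σ_v = 19.8×2.8 + 16.3×1.9 = 86.41 kPa.
Pore pressure: u = 9.81×(4.7 − 0.77) = 38.553 kPa.
Initial effective stress: σ'_0 = σ_v − u = 86.41 − 38.553 = 47.857 kPa.
Stress increase at mid-clay by the 2:1 spreading method:
Δσ = qBL/((B+z)(L+z)) = 136×5.1×5.1/((5.1+4.7)(5.1+4.7)) = 36.832 kPa
Final effective stress: σ'_f = 47.857 + 36.832 = 84.689 kPa.
σ'_f = 84.689 ≤ σ'_p = 122 kPa, so the clay remains overconsolidated and only the recompression index applies:
S_c = C_r·H/(1+e₀)·log₁₀(σ'_f/σ'_0) = 0.038×3.8/1.94×log₁₀(84.689/47.857)
    = 0.074434 × 0.24788 = 0.01845 m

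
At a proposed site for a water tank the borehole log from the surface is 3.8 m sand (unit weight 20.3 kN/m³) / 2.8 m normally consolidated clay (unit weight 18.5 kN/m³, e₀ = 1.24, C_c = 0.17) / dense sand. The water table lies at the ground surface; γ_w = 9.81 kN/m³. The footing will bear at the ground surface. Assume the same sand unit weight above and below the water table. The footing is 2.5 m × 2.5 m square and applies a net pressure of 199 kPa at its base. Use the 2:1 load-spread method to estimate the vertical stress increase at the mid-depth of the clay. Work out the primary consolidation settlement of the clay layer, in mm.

S_c ≈ 31.3 mm

Mid-depth of clay below the ground surface: z = 3.8 + 2.8/2 = 5.2 m.
Total vertical stress at mid-clay: σ_v = 20.3×3.8 + 18.5×1.4 = 103.04 kPa.
Pore pressure: u = 9.81×(5.2 − 0) = 51.012 kPa.
Initial effective stress: σ'_0 = σ_v − u = 103.04 − 51.012 = 52.028 kPa.
Stress increase at mid-clay by the 2:1 spreading method:
Δσ = qBL/((B+z)(L+z)) = 199×2.5×2.5/((2.5+5.2)(2.5+5.2)) = 20.977 kPa
Final effective stress: σ'_f = σ'_0 + Δσ = 52.028 + 20.977 = 73.005 kPa.
Normally consolidated clay, so the full stress increment lies on the virgin compression line:
S_c = C_c·H/(1+e₀)·log₁₀(σ'_f/σ'_0) = 0.17×2.8/(1+1.24)×log₁₀(73.005/52.028)
    = 0.2125 × 0.14712 = 0.03126 m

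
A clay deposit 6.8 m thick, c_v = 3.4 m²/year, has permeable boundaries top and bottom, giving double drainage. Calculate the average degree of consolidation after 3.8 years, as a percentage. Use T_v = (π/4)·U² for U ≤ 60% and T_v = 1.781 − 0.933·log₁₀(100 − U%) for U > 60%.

U ≈ 94.9 %

Drainage path length: H_d = H/2 = 3.4 m (double drainage).
T_v = c_v·t/H_d² = 3.4×3.8/3.4² = 1.1176.
T_v = 1.1176 corresponds to the U > 60% branch:
U = 1 − 10^((1.781 − T_v)/0.933)/100 = 0.9486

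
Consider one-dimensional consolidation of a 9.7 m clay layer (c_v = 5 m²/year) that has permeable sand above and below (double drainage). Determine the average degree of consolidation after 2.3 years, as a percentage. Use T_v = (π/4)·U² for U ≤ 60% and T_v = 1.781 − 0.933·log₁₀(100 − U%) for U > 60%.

Drainage path length: H_d = H/2 = 4.85 m (double drainage).
T_v = c_v·t/H_d² = 5×2.3/4.85² = 0.48889.
T_v = 0.48889 corresponds to the U > 60% branch:
U = 1 − 10^((1.781 − T_v)/0.933)/100 = 0.7574

U ≈ 75.7 %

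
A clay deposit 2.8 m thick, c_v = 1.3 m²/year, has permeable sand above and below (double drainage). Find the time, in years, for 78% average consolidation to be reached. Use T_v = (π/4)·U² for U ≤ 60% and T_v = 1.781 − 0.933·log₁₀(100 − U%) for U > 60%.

t ≈ 0.797 years

Drainage path length: H_d = H/2 = 1.4 m (double drainage).
U > 60%: T_v = 1.781 − 0.933·log₁₀(100 − 78) = 0.52852.
t = T_v·H_d²/c_v = 0.52852×1.4²/1.3 = 0.7968 years.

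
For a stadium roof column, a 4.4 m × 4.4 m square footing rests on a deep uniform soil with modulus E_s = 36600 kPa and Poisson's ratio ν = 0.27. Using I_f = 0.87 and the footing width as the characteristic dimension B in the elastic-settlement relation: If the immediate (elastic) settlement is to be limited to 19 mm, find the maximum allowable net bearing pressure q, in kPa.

S_e = q·B·(1−ν²)/E_s · I_f  ⇒  q = S_e·E_s / (B·(1−ν²)·I_f).
q = 0.019 × 36600 / (4.4 × 0.9271 × 0.87) = 195.9 kPa

q ≈ 196 kPa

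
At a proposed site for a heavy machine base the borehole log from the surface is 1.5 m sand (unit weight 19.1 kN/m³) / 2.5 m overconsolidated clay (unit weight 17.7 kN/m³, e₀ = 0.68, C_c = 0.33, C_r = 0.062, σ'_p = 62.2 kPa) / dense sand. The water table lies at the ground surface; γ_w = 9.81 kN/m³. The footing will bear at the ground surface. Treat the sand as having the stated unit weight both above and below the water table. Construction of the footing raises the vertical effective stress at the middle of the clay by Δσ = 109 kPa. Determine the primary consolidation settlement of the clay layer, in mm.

S_c ≈ 200 mm

Mid-depth of clay below the ground surface: z = 1.5 + 2.5/2 = 2.75 m.
Total vertical stress at mid-clay: σ_v = 19.1×1.5 + 17.7×1.25 = 50.775 kPa.
Pore pressure: u = 9.81×(2.75 − 0) = 26.978 kPa.
Initial effective stress: σ'_0 = σ_v − u = 50.775 − 26.978 = 23.797 kPa.
Final effective stress: σ'_f = 23.797 + 109 = 132.8 kPa.
σ'_f = 132.8 > σ'_p = 62.2 kPa, so the stress path crosses the preconsolidation pressure — recompression up to σ'_p, then virgin compression beyond:
S_c = H/(1+e₀)·[C_r·log₁₀(σ'_p/σ'_0) + C_c·log₁₀(σ'_f/σ'_p)]
    = 2.5/1.68 × [0.062×log₁₀(62.2/23.797) + 0.33×log₁₀(132.8/62.2)]
    = 1.4881 × [0.025871 + 0.1087] = 0.2003 m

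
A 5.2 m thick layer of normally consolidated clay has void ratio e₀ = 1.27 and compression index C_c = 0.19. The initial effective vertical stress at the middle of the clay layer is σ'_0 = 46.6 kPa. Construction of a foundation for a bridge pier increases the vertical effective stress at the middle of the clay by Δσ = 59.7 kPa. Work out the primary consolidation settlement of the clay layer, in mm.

S_c ≈ 156 mm

Final effective stress: σ'_f = σ'_0 + Δσ = 46.6 + 59.7 = 106.3 kPa.
Normally consolidated clay, so the full stress increment lies on the virgin compression line:
S_c = C_c·H/(1+e₀)·log₁₀(σ'_f/σ'_0) = 0.19×5.2/(1+1.27)×log₁₀(106.3/46.6)
    = 0.43524 × 0.35815 = 0.1559 m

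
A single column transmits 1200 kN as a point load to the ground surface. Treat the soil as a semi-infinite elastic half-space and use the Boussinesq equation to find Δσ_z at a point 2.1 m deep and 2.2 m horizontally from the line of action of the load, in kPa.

Boussinesq vertical stress below a point load on an elastic half-space:
Δσ_z = 3P/(2πz²) · [1 + (r/z)²]^(−5/2)
r/z = 2.2/2.1 = 1.0476; [1+(r/z)²]^(−5/2) = 0.15694.
Δσ_z = 3×1200/(2π×2.1²) × 0.15694 = 129.92 × 0.15694 = 20.39 kPa

Δσ_z ≈ 20.4 kPa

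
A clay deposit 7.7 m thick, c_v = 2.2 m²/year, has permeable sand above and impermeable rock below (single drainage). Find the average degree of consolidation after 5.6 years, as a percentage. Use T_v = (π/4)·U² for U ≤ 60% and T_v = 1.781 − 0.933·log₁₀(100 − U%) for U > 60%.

Drainage path length: H_d = H = 7.7 m (single drainage).
T_v = c_v·t/H_d² = 2.2×5.6/7.7² = 0.20779.
T_v = 0.20779 corresponds to the U ≤ 60% branch:
U = √(4T_v/π) = 0.5144

U ≈ 51.4 %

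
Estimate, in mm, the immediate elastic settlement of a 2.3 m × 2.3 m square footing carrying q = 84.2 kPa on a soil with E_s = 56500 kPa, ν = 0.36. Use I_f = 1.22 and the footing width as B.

Immediate (elastic) settlement: S_e = q·B·(1−ν²)/E_s · I_f.
S_e = 84.2 × 2.3 × (1 − 0.36²) / 56500 × 1.22
    = 84.2 × 2.3 × 0.8704 / 56500 × 1.22
    = 0.00364 m = 3.64 mm

S_e ≈ 3.64 mm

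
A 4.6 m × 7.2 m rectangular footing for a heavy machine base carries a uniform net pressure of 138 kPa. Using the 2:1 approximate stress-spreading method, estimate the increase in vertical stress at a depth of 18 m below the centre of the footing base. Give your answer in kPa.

Δσ_z ≈ 8.03 kPa

By the 2:1 method the load spreads at 1 horizontal : 2 vertical, so at depth z the loaded area has grown by z in each plan dimension:
Δσ = qBL/((B+z)(L+z)) = 138×4.6×7.2/((4.6+18)(7.2+18)) = 8.0253 kPa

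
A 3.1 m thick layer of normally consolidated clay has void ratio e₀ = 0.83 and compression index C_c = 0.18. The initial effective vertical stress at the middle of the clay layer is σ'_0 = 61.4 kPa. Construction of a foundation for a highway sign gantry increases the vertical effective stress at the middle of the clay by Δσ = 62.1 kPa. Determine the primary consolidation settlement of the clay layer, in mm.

Final effective stress: σ'_f = σ'_0 + Δσ = 61.4 + 62.1 = 123.5 kPa.
Normally consolidated clay, so the full stress increment lies on the virgin compression line:
S_c = C_c·H/(1+e₀)·log₁₀(σ'_f/σ'_0) = 0.18×3.1/(1+0.83)×log₁₀(123.5/61.4)
    = 0.30492 × 0.3035 = 0.09254 m

S_c ≈ 92.5 mm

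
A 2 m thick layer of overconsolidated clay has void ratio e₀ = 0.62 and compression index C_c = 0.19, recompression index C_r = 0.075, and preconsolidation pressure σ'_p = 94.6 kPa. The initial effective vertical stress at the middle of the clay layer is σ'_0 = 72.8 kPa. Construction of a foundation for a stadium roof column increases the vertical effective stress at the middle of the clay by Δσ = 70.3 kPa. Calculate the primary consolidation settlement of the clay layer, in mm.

Final effective stress: σ'_f = 72.8 + 70.3 = 143.1 kPa.
σ'_f = 143.1 > σ'_p = 94.6 kPa, so the stress path crosses the preconsolidation pressure — recompression up to σ'_p, then virgin compression beyond:
S_c = H/(1+e₀)·[C_r·log₁₀(σ'_p/σ'_0) + C_c·log₁₀(σ'_f/σ'_p)]
    = 2/1.62 × [0.075×log₁₀(94.6/72.8) + 0.19×log₁₀(143.1/94.6)]
    = 1.2346 × [0.008532 + 0.034152] = 0.0527 m

S_c ≈ 52.7 mm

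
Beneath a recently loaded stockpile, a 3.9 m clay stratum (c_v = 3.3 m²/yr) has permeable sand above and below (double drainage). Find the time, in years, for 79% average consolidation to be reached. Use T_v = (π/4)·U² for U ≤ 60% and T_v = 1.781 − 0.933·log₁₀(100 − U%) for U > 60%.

t ≈ 0.631 years

Drainage path length: H_d = H/2 = 1.95 m (double drainage).
U > 60%: T_v = 1.781 − 0.933·log₁₀(100 − 79) = 0.54737.
t = T_v·H_d²/c_v = 0.54737×1.95²/3.3 = 0.6307 years.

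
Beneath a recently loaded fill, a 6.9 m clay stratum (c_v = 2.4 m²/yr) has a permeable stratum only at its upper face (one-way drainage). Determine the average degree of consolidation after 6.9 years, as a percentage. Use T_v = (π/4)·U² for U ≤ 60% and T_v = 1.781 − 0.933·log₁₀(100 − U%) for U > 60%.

U ≈ 65.6 %

Drainage path length: H_d = H = 6.9 m (single drainage).
T_v = c_v·t/H_d² = 2.4×6.9/6.9² = 0.34783.
T_v = 0.34783 corresponds to the U > 60% branch:
U = 1 − 10^((1.781 − T_v)/0.933)/100 = 0.6564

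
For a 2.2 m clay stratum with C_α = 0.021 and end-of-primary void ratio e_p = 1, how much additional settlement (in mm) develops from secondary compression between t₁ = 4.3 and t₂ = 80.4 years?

S_s ≈ 29.4 mm

Secondary compression: S_s = C_α·H/(1+e_p)·log₁₀(t₂/t₁)
S_s = 0.021×2.2/(1+1)×log₁₀(80.4/4.3)
    = 0.0231 × 1.272 = 0.02938 m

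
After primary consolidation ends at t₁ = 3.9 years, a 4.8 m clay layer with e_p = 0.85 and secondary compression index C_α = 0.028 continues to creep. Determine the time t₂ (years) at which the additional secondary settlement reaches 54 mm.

S_s = C_α·H/(1+e_p)·log₁₀(t₂/t₁) ⇒ log₁₀(t₂/t₁) = S_s·(1+e_p)/(C_α·H).
log₁₀(t₂/t₁) = 0.054 × (1+0.85) / (0.028×4.8) = 0.7433
t₂ = t₁ × 10^0.7433 = 3.9 × 5.537 = 21.6 years

t₂ ≈ 21.6 years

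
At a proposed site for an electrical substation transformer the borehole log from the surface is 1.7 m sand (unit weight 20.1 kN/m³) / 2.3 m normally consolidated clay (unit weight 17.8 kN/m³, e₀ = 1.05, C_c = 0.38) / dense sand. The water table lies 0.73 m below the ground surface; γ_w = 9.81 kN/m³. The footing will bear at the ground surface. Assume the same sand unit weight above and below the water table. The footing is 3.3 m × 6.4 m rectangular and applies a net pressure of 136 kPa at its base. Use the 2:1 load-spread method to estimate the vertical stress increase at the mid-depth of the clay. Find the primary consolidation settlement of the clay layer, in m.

S_c ≈ 0.169 m

Mid-depth of clay below the ground surface: z = 1.7 + 2.3/2 = 2.85 m.
Total vertical stress at mid-clay: σ_v = 20.1×1.7 + 17.8×1.15 = 54.64 kPa.
Pore pressure: u = 9.81×(2.85 − 0.73) = 20.797 kPa.
Initial effective stress: σ'_0 = σ_v − u = 54.64 − 20.797 = 33.843 kPa.
Stress increase at mid-clay by the 2:1 spreading method:
Δσ = qBL/((B+z)(L+z)) = 136×3.3×6.4/((3.3+2.85)(6.4+2.85)) = 50.491 kPa
Final effective stress: σ'_f = σ'_0 + Δσ = 33.843 + 50.491 = 84.334 kPa.
Normally consolidated clay, so the full stress increment lies on the virgin compression line:
S_c = C_c·H/(1+e₀)·log₁₀(σ'_f/σ'_0) = 0.38×2.3/(1+1.05)×log₁₀(84.334/33.843)
    = 0.42634 × 0.39653 = 0.1691 m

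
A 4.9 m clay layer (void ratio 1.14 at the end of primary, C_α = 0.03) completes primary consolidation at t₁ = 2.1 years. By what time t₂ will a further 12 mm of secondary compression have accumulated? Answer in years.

S_s = C_α·H/(1+e_p)·log₁₀(t₂/t₁) ⇒ log₁₀(t₂/t₁) = S_s·(1+e_p)/(C_α·H).
log₁₀(t₂/t₁) = 0.012 × (1+1.14) / (0.03×4.9) = 0.1747
t₂ = t₁ × 10^0.1747 = 2.1 × 1.495 = 3.14 years

t₂ ≈ 3.14 years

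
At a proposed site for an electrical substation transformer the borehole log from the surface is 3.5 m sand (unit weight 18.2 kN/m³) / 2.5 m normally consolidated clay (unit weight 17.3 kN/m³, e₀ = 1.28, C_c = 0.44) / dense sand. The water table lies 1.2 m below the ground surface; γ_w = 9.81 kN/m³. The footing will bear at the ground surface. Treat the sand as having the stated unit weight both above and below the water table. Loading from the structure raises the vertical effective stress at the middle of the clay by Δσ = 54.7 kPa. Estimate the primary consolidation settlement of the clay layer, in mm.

Mid-depth of clay below the ground surface: z = 3.5 + 2.5/2 = 4.75 m.
Total vertical stress at mid-clay: σ_v = 18.2×3.5 + 17.3×1.25 = 85.325 kPa.
Pore pressure: u = 9.81×(4.75 − 1.2) = 34.825 kPa.
Initial effective stress: σ'_0 = σ_v − u = 85.325 − 34.825 = 50.5 kPa.
Final effective stress: σ'_f = σ'_0 + Δσ = 50.5 + 54.7 = 105.2 kPa.
Normally consolidated clay, so the full stress increment lies on the virgin compression line:
S_c = C_c·H/(1+e₀)·log₁₀(σ'_f/σ'_0) = 0.44×2.5/(1+1.28)×log₁₀(105.2/50.5)
    = 0.48246 × 0.31872 = 0.1538 m

S_c ≈ 154 mm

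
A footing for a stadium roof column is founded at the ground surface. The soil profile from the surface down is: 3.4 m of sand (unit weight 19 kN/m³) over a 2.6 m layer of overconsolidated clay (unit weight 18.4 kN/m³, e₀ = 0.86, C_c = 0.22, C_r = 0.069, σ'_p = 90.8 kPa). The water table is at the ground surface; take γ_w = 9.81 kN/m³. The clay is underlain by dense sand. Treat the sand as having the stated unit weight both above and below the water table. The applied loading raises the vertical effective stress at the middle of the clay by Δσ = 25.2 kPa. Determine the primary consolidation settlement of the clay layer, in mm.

Mid-depth of clay below the ground surface: z = 3.4 + 2.6/2 = 4.7 m.
Total vertical stress at mid-clay: σ_v = 19×3.4 + 18.4×1.3 = 88.52 kPa.
Pore pressure: u = 9.81×(4.7 − 0) = 46.107 kPa.
Initial effective stress: σ'_0 = σ_v − u = 88.52 − 46.107 = 42.413 kPa.
Final effective stress: σ'_f = 42.413 + 25.2 = 67.613 kPa.
σ'_f = 67.613 ≤ σ'_p = 90.8 kPa, so the clay remains overconsolidated and only the recompression index applies:
S_c = C_r·H/(1+e₀)·log₁₀(σ'_f/σ'_0) = 0.069×2.6/1.86×log₁₀(67.613/42.413)
    = 0.096448 × 0.20253 = 0.01953 m

S_c ≈ 19.5 mm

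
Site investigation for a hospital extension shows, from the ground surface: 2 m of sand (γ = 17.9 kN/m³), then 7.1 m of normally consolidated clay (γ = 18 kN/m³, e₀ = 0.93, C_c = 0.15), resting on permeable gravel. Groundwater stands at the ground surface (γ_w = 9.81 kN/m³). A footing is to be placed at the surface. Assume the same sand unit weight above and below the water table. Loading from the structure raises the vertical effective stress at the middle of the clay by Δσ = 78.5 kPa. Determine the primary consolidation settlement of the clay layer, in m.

S_c ≈ 0.241 m

Mid-depth of clay below the ground surface: z = 2 + 7.1/2 = 5.55 m.
Total vertical stress at mid-clay: σ_v = 17.9×2 + 18×3.55 = 99.7 kPa.
Pore pressure: u = 9.81×(5.55 − 0) = 54.446 kPa.
Initial effective stress: σ'_0 = σ_v − u = 99.7 − 54.446 = 45.254 kPa.
Final effective stress: σ'_f = σ'_0 + Δσ = 45.254 + 78.5 = 123.75 kPa.
Normally consolidated clay, so the full stress increment lies on the virgin compression line:
S_c = C_c·H/(1+e₀)·log₁₀(σ'_f/σ'_0) = 0.15×7.1/(1+0.93)×log₁₀(123.75/45.254)
    = 0.55181 × 0.43689 = 0.2411 m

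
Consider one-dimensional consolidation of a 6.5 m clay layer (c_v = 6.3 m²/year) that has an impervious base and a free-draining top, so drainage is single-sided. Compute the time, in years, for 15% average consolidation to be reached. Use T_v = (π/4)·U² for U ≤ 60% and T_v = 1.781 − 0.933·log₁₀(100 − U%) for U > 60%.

t ≈ 0.119 years

Drainage path length: H_d = H = 6.5 m (single drainage).
U ≤ 60%: T_v = (π/4)·U² = (π/4)×0.15² = 0.017671.
t = T_v·H_d²/c_v = 0.017671×6.5²/6.3 = 0.1185 years.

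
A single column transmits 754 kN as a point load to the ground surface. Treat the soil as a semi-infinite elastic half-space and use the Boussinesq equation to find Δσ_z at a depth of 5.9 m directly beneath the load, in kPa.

Δσ_z ≈ 10.3 kPa

Boussinesq vertical stress below a point load on an elastic half-space:
Δσ_z = 3P/(2πz²) · [1 + (r/z)²]^(−5/2)
r/z = 0/5.9 = 0; [1+(r/z)²]^(−5/2) = 1.
Δσ_z = 3×754/(2π×5.9²) × 1 = 10.342 × 1 = 10.34 kPa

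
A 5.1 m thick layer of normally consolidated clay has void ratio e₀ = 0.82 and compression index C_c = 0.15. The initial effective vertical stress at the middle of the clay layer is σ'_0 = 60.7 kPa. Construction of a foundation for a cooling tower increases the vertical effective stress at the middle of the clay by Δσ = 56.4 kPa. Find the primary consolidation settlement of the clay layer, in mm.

S_c ≈ 120 mm

Final effective stress: σ'_f = σ'_0 + Δσ = 60.7 + 56.4 = 117.1 kPa.
Normally consolidated clay, so the full stress increment lies on the virgin compression line:
S_c = C_c·H/(1+e₀)·log₁₀(σ'_f/σ'_0) = 0.15×5.1/(1+0.82)×log₁₀(117.1/60.7)
    = 0.42033 × 0.28537 = 0.1199 m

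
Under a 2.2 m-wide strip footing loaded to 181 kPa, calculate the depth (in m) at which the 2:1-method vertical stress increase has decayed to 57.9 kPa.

z ≈ 4.68 m

2:1 spreading — at depth z the loaded area has grown by z in each plan dimension:
qB/(B+z) = Δσ_z ⇒ z = qB/Δσ_z − B = 181×2.2/57.9 − 2.2 = 4.677 m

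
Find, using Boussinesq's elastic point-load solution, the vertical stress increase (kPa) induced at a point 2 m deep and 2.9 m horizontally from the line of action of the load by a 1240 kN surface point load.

Δσ_z ≈ 8.73 kPa

Boussinesq vertical stress below a point load on an elastic half-space:
Δσ_z = 3P/(2πz²) · [1 + (r/z)²]^(−5/2)
r/z = 2.9/2 = 1.45; [1+(r/z)²]^(−5/2) = 0.058982.
Δσ_z = 3×1240/(2π×2²) × 0.058982 = 148.01 × 0.058982 = 8.73 kPa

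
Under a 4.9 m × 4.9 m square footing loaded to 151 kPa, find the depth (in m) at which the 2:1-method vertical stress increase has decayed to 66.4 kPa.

z ≈ 2.49 m

2:1 spreading — at depth z the loaded area has grown by z in each plan dimension:
qB²/(B+z)² = Δσ_z ⇒ z = B(√(q/Δσ_z) − 1) = 4.9×(√(151/66.4) − 1) = 2.489 m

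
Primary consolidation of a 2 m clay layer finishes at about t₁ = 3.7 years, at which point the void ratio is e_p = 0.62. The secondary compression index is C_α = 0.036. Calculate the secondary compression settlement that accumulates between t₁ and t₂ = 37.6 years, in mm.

S_s ≈ 44.8 mm

Secondary compression: S_s = C_α·H/(1+e_p)·log₁₀(t₂/t₁)
S_s = 0.036×2/(1+0.62)×log₁₀(37.6/3.7)
    = 0.04444 × 1.007 = 0.04475 m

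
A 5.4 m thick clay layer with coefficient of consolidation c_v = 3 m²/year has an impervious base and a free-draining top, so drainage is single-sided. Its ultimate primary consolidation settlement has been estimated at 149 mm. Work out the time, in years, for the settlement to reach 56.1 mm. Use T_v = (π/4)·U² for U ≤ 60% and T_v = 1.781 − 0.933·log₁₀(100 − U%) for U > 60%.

Drainage path length: H_d = H = 5.4 m (single drainage).
U = S(t)/S_ult = 56.1/149 = 0.3765.
U ≤ 60%: T_v = (π/4)·U² = (π/4)×0.37651² = 0.11134.
t = T_v·H_d²/c_v = 0.11134×5.4²/3 = 1.082 years.

t ≈ 1.08 years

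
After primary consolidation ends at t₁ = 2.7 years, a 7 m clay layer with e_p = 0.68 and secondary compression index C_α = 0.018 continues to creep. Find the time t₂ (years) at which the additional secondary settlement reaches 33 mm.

t₂ ≈ 7.44 years

S_s = C_α·H/(1+e_p)·log₁₀(t₂/t₁) ⇒ log₁₀(t₂/t₁) = S_s·(1+e_p)/(C_α·H).
log₁₀(t₂/t₁) = 0.033 × (1+0.68) / (0.018×7) = 0.44
t₂ = t₁ × 10^0.44 = 2.7 × 2.754 = 7.436 years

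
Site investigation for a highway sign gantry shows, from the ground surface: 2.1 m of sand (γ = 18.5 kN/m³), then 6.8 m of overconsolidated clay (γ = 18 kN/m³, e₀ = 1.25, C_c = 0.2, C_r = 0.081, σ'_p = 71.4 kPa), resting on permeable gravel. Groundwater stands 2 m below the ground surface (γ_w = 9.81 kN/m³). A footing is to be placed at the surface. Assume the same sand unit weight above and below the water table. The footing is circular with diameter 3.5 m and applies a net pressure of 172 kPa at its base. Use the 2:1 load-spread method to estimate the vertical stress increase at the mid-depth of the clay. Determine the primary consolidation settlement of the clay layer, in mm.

S_c ≈ 74.6 mm

Mid-depth of clay below the ground surface: z = 2.1 + 6.8/2 = 5.5 m.
Total vertical stress at mid-clay: σ_v = 18.5×2.1 + 18×3.4 = 100.05 kPa.
Pore pressure: u = 9.81×(5.5 − 2) = 34.335 kPa.
Initial effective stress: σ'_0 = σ_v − u = 100.05 − 34.335 = 65.715 kPa.
Stress increase at mid-clay by the 2:1 spreading method:
Δσ ≈ qD²/(D+z)² = 172×3.5²/(3.5+5.5)² = 26.012 kPa
Final effective stress: σ'_f = 65.715 + 26.012 = 91.727 kPa.
σ'_f = 91.727 > σ'_p = 71.4 kPa, so the stress path crosses the preconsolidation pressure — recompression up to σ'_p, then virgin compression beyond:
S_c = H/(1+e₀)·[C_r·log₁₀(σ'_p/σ'_0) + C_c·log₁₀(σ'_f/σ'_p)]
    = 6.8/2.25 × [0.081×log₁₀(71.4/65.715) + 0.2×log₁₀(91.727/71.4)]
    = 3.0222 × [0.0029187 + 0.02176] = 0.07458 m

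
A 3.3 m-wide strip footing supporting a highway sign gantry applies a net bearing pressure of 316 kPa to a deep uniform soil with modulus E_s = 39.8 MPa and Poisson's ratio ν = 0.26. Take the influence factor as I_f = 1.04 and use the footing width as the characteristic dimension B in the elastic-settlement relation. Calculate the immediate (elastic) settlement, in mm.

S_e ≈ 25.4 mm

Immediate (elastic) settlement: S_e = q·B·(1−ν²)/E_s · I_f.
E_s = 39.8 MPa = 39800 kPa.
S_e = 316 × 3.3 × (1 − 0.26²) / 39800 × 1.04
    = 316 × 3.3 × 0.9324 / 39800 × 1.04
    = 0.02541 m = 25.41 mm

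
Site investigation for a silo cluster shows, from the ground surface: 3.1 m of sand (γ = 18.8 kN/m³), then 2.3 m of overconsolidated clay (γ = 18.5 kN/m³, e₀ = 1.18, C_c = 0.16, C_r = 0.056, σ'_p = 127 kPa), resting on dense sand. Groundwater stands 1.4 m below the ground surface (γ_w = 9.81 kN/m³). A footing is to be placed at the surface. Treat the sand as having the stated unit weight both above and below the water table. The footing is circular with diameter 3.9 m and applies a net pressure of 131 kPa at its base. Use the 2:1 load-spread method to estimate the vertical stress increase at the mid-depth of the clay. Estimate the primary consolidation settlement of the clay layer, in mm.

Mid-depth of clay below the ground surface: z = 3.1 + 2.3/2 = 4.25 m.
Total vertical stress at mid-clay: σ_v = 18.8×3.1 + 18.5×1.15 = 79.555 kPa.
Pore pressure: u = 9.81×(4.25 − 1.4) = 27.959 kPa.
Initial effective stress: σ'_0 = σ_v − u = 79.555 − 27.959 = 51.596 kPa.
Stress increase at mid-clay by the 2:1 spreading method:
Δσ ≈ qD²/(D+z)² = 131×3.9²/(3.9+4.25)² = 29.998 kPa
Final effective stress: σ'_f = 51.596 + 29.998 = 81.594 kPa.
σ'_f = 81.594 ≤ σ'_p = 127 kPa, so the clay remains overconsolidated and only the recompression index applies:
S_c = C_r·H/(1+e₀)·log₁₀(σ'_f/σ'_0) = 0.056×2.3/2.18×log₁₀(81.594/51.596)
    = 0.05908 × 0.19904 = 0.01176 m

S_c ≈ 11.8 mm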